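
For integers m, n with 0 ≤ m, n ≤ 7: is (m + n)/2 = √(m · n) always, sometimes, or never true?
It holds at (m, n) = (2, 2) (both sides equal 2), but fails at (m, n) = (1, 6) (LHS = 7/2, RHS = √(6) ≈ 2.449).

Answer: Sometimes true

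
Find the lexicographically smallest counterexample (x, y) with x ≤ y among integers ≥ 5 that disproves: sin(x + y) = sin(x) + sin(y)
(x, y) = (5, 5)

Substituting (5, 5) into the claim:
LHS = sin(5 + 5) = sin(10) ≈ -0.544
RHS = sin(5) + sin(5) = 2·sin(5) ≈ -1.918

Since LHS ≠ RHS, this pair disproves the claim, and no lexicographically smaller pair (x ≤ y, integers ≥ 5) does.

For instance (9, 10) is also a counterexample (LHS = sin(19) ≈ 0.1499, RHS = sin(10) + sin(9) ≈ -0.1319), but it's lexicographically larger.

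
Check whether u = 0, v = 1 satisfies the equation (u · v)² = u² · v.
Substituting u = 0, v = 1:

LHS = (0 · 1)² = 0
RHS = 0² · 1 = 0

LHS = RHS, so the equation holds at this point.

Answer: Holds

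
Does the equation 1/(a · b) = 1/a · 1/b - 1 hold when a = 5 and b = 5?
Fails

Substituting a = 5, b = 5:

LHS = 1/(5 · 5) = 1/25
RHS = 1/5 · 1/5 - 1 = -24/25

LHS ≠ RHS, so the equation does not hold at this point.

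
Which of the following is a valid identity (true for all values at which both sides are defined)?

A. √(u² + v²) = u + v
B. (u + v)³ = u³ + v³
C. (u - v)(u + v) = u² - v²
C

A: fails at (2, 2) — LHS = 2·√(2) ≈ 2.828, RHS = 4.
B: fails at (2, 7) — LHS = 729, RHS = 351.
C: holds — e.g. at (2, 3), both sides equal -5.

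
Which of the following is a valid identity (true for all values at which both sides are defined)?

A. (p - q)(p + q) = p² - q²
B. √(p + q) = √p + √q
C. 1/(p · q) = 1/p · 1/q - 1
A

A: holds — e.g. at (0, 1), both sides equal -1.
B: fails at (2, 3) — LHS = √(5) ≈ 2.236, RHS = √(2) + √(3) ≈ 3.146.
C: fails at (1, 3) — LHS = 1/3, RHS = -2/3.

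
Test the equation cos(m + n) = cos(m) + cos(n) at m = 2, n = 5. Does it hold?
Substituting m = 2, n = 5:

LHS = cos(2 + 5) = cos(7) ≈ 0.7539
RHS = cos(2) + cos(5) ≈ -0.1325

LHS ≠ RHS, so the equation does not hold at this point.

Answer: Fails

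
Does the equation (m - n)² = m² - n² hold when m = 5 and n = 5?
Substituting m = 5, n = 5:

LHS = (5 - 5)² = 0
RHS = 5² - 5² = 0

LHS = RHS, so the equation holds at this point.

Answer: Holds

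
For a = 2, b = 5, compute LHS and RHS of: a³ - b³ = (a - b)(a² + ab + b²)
LHS = 2³ - 5³ = -117
RHS = (2 - 5)(2² + 2·5 + 5²) = -117

LHS = RHS: the two sides agree.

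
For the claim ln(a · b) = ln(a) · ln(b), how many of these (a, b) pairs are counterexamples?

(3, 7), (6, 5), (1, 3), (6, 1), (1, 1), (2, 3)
5

Testing each pair:
(3, 7): LHS = ln(21) ≈ 3.045, RHS = ln(3)·ln(7) ≈ 2.138 → counterexample
(6, 5): LHS = ln(30) ≈ 3.401, RHS = ln(5)·ln(6) ≈ 2.884 → counterexample
(1, 3): LHS = ln(3) ≈ 1.099, RHS = 0 → counterexample
(6, 1): LHS = ln(6) ≈ 1.792, RHS = 0 → counterexample
(1, 1): LHS = 0, RHS = 0 → satisfies claim
(2, 3): LHS = ln(6) ≈ 1.792, RHS = ln(2)·ln(3) ≈ 0.7615 → counterexample

That makes 5 counterexamples.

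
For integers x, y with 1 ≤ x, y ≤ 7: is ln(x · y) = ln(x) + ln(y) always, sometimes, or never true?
Always true

The identity holds for every pair in the range. For instance at (x, y) = (6, 7): both sides equal ln(42) ≈ 3.738.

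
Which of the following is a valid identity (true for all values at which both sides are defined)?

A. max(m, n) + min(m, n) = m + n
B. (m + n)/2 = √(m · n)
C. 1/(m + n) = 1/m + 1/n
A: holds — e.g. at (3, 4), both sides equal 7.
B: fails at (4, 5) — LHS = 9/2, RHS = 2·√(5) ≈ 4.472.
C: fails at (6, 7) — LHS = 1/13, RHS = 13/42.

Answer: A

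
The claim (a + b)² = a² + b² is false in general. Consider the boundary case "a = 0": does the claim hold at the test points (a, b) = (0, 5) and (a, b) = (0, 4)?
At (0, 5): LHS = 25, RHS = 25 → equal
At (0, 4): LHS = 16, RHS = 16 → equal

So the claim does hold at both of these boundary points, even though it is not an identity.

Answer: Yes, holds at both test points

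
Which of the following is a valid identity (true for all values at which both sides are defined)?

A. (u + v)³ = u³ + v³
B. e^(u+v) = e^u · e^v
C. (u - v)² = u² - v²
A: fails at (4, 5) — LHS = 729, RHS = 189.
B: holds — e.g. at (4, 5), both sides equal e^9 ≈ 8103.
C: fails at (2, 3) — LHS = 1, RHS = -5.

Answer: B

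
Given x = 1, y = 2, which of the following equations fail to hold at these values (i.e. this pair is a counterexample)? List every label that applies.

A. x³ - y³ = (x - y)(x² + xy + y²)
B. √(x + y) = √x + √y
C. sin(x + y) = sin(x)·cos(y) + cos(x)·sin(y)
B

Evaluating each claim at the given values:
A. LHS = -7, RHS = -7 → holds here (LHS = RHS)
B. LHS = √(3) ≈ 1.732, RHS = 1 + √(2) ≈ 2.414 → fails here (LHS ≠ RHS)
C. LHS = sin(3) ≈ 0.1411, RHS = sin(1)·cos(2) + sin(2)·cos(1) ≈ 0.1411 → holds here (LHS = RHS)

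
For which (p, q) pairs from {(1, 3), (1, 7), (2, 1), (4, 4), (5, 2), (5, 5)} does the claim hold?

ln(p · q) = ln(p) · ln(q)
Testing each pair:
(1, 3): LHS = ln(3) ≈ 1.099, RHS = 0 → fails
(1, 7): LHS = ln(7) ≈ 1.946, RHS = 0 → fails
(2, 1): LHS = ln(2) ≈ 0.6931, RHS = 0 → fails
(4, 4): LHS = ln(16) ≈ 2.773, RHS = ln(4)² ≈ 1.922 → fails
(5, 2): LHS = ln(10) ≈ 2.303, RHS = ln(2)·ln(5) ≈ 1.116 → fails
(5, 5): LHS = ln(25) ≈ 3.219, RHS = ln(5)² ≈ 2.59 → fails

No pair satisfies the claim.

Answer: None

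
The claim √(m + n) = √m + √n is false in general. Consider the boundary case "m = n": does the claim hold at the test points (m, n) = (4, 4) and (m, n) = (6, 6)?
No, fails at both test points

At (4, 4): LHS = 2·√(2) ≈ 2.828 ≠ RHS = 4
At (6, 6): LHS = 2·√(3) ≈ 3.464 ≠ RHS = 2·√(6) ≈ 4.899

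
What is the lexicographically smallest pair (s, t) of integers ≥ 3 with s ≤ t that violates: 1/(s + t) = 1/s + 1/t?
(s, t) = (3, 3)

Substituting (3, 3) into the claim:
LHS = 1/(3 + 3) = 1/6
RHS = 1/3 + 1/3 = 2/3

Since LHS ≠ RHS, this pair disproves the claim, and no lexicographically smaller pair (s ≤ t, integers ≥ 3) does.

For instance (9, 9) is also a counterexample (LHS = 1/18, RHS = 2/9), but it's lexicographically larger.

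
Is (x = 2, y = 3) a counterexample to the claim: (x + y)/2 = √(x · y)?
Substituting x = 2, y = 3:
LHS = (2 + 3)/2 = 5/2
RHS = √(2 · 3) = √(6) ≈ 2.449

Since LHS ≠ RHS, this pair disproves the claim.

Answer: Yes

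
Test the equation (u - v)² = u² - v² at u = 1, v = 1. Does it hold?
Holds

Substituting u = 1, v = 1:

LHS = (1 - 1)² = 0
RHS = 1² - 1² = 0

LHS = RHS, so the equation holds at this point.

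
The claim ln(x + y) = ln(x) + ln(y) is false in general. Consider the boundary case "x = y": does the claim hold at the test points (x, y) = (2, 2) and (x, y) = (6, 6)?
At (2, 2): LHS = ln(4) ≈ 1.386, RHS = 2·ln(2) ≈ 1.386 → equal
At (6, 6): LHS = ln(12) ≈ 2.485 ≠ RHS = 2·ln(6) ≈ 3.584

Answer: Only at (2, 2)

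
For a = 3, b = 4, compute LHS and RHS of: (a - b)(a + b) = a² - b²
LHS = (3 - 4)(3 + 4) = -7
RHS = 3² - 4² = -7

LHS = RHS: the two sides agree.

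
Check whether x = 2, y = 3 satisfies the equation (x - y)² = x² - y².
Substituting x = 2, y = 3:

LHS = (2 - 3)² = 1
RHS = 2² - 3² = -5

LHS ≠ RHS, so the equation does not hold at this point.

Answer: Fails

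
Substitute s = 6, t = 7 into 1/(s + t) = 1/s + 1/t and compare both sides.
LHS = 1/(6 + 7) = 1/13
RHS = 1/6 + 1/7 = 13/42

LHS ≠ RHS, so the equation does not hold here.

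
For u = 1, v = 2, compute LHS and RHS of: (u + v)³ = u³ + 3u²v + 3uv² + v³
LHS = (1 + 2)³ = 27
RHS = 1³ + 3·1²·2 + 3·1·2² + 2³ = 27

LHS = RHS: the two sides agree.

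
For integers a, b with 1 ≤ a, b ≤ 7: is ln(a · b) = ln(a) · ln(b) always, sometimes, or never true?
It holds at (a, b) = (1, 1) (both sides equal 0), but fails at (a, b) = (5, 1) (LHS = ln(5) ≈ 1.609, RHS = 0).

Answer: Sometimes true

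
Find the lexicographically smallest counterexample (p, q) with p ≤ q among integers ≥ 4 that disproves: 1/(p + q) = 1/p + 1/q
(p, q) = (4, 4)

Substituting (4, 4) into the claim:
LHS = 1/(4 + 4) = 1/8
RHS = 1/4 + 1/4 = 1/2

Since LHS ≠ RHS, this pair disproves the claim, and no lexicographically smaller pair (p ≤ q, integers ≥ 4) does.

For instance (4, 9) is also a counterexample (LHS = 1/13, RHS = 13/36), but it's lexicographically larger.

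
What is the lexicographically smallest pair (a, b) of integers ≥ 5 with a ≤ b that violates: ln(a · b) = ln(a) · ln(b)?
Substituting (5, 5) into the claim:
LHS = ln(5 · 5) = ln(25) ≈ 3.219
RHS = ln(5) · ln(5) = ln(5)² ≈ 2.59

Since LHS ≠ RHS, this pair disproves the claim, and no lexicographically smaller pair (a ≤ b, integers ≥ 5) does.

For instance (8, 11) is also a counterexample (LHS = ln(88) ≈ 4.477, RHS = ln(8)·ln(11) ≈ 4.986), but it's lexicographically larger.

Answer: (a, b) = (5, 5)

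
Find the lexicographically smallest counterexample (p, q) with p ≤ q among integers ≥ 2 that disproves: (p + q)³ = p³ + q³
(p, q) = (2, 2)

Substituting (2, 2) into the claim:
LHS = (2 + 2)³ = 64
RHS = 2³ + 2³ = 16

Since LHS ≠ RHS, this pair disproves the claim, and no lexicographically smaller pair (p ≤ q, integers ≥ 2) does.

For instance (6, 8) is also a counterexample (LHS = 2744, RHS = 728), but it's lexicographically larger.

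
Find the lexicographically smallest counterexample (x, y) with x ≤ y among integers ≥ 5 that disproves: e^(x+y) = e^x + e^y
(x, y) = (5, 5)

Substituting (5, 5) into the claim:
LHS = e^(5+5) = e^10 ≈ 22026.5
RHS = e^5 + e^5 = 2·e^5 ≈ 296.8

Since LHS ≠ RHS, this pair disproves the claim, and no lexicographically smaller pair (x ≤ y, integers ≥ 5) does.

For instance (6, 6) is also a counterexample (LHS = e^12 ≈ 162754.8, RHS = 2·e^6 ≈ 806.9), but it's lexicographically larger.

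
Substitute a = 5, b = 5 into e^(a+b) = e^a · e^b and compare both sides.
LHS = e^(5+5) = e^10 ≈ 22026.5
RHS = e^5 · e^5 = e^10 ≈ 22026.5

LHS = RHS: the two sides agree.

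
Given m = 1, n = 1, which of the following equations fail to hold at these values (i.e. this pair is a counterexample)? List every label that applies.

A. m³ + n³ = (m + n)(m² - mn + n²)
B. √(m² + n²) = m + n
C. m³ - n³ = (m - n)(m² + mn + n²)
Evaluating each claim at the given values:
A. LHS = 2, RHS = 2 → holds here (LHS = RHS)
B. LHS = √(2) ≈ 1.414, RHS = 2 → fails here (LHS ≠ RHS)
C. LHS = 0, RHS = 0 → holds here (LHS = RHS)

Answer: B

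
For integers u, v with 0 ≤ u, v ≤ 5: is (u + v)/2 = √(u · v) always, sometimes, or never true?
It holds at (u, v) = (3, 3) (both sides equal 3), but fails at (u, v) = (4, 5) (LHS = 9/2, RHS = 2·√(5) ≈ 4.472).

Answer: Sometimes true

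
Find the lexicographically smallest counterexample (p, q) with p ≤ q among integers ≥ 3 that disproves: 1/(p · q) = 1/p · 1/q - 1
Substituting (3, 3) into the claim:
LHS = 1/(3 · 3) = 1/9
RHS = 1/3 · 1/3 - 1 = -8/9

Since LHS ≠ RHS, this pair disproves the claim, and no lexicographically smaller pair (p ≤ q, integers ≥ 3) does.

For instance (7, 7) is also a counterexample (LHS = 1/49, RHS = -48/49), but it's lexicographically larger.

Answer: (p, q) = (3, 3)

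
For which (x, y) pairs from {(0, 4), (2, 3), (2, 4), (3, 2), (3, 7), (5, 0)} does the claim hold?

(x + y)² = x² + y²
(0, 4), (5, 0)

Testing each pair:
(0, 4): LHS = 16, RHS = 16 → holds
(2, 3): LHS = 25, RHS = 13 → fails
(2, 4): LHS = 36, RHS = 20 → fails
(3, 2): LHS = 25, RHS = 13 → fails
(3, 7): LHS = 100, RHS = 58 → fails
(5, 0): LHS = 25, RHS = 25 → holds

2 of 6 pairs satisfy the claim.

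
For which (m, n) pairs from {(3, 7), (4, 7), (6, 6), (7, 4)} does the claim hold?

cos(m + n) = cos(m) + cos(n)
Testing each pair:
(3, 7): LHS = cos(10) ≈ -0.8391, RHS = cos(3) + cos(7) ≈ -0.2361 → fails
(4, 7): LHS = cos(11) ≈ 0.004426, RHS = cos(4) + cos(7) ≈ 0.1003 → fails
(6, 6): LHS = cos(12) ≈ 0.8439, RHS = 2·cos(6) ≈ 1.92 → fails
(7, 4): LHS = cos(11) ≈ 0.004426, RHS = cos(4) + cos(7) ≈ 0.1003 → fails

No pair satisfies the claim.

Answer: None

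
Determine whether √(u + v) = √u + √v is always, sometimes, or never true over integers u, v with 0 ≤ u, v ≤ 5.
Sometimes true

It holds at (u, v) = (1, 0) (both sides equal 1), but fails at (u, v) = (3, 4) (LHS = √(7) ≈ 2.646, RHS = √(3) + 2 ≈ 3.732).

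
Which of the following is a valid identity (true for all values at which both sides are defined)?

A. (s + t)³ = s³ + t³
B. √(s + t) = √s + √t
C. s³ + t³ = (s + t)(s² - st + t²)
C

A: fails at (1, 5) — LHS = 216, RHS = 126.
B: fails at (6, 7) — LHS = √(13) ≈ 3.606, RHS = √(6) + √(7) ≈ 5.095.
C: holds — e.g. at (0, 1), both sides equal 1.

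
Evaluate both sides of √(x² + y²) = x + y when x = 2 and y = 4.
LHS = √(2² + 4²) = 2·√(5) ≈ 4.472
RHS = 2 + 4 = 6

LHS ≠ RHS (they differ by about 1.528), so the equation does not hold here.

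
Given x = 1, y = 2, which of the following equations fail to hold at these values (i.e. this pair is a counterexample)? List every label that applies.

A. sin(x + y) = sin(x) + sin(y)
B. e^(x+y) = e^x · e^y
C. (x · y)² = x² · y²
Evaluating each claim at the given values:
A. LHS = sin(3) ≈ 0.1411, RHS = sin(1) + sin(2) ≈ 1.751 → fails here (LHS ≠ RHS)
B. LHS = e^3 ≈ 20.09, RHS = e^3 ≈ 20.09 → holds here (LHS = RHS)
C. LHS = 4, RHS = 4 → holds here (LHS = RHS)

Answer: A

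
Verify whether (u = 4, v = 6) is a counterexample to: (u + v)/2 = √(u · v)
Yes

Substituting u = 4, v = 6:
LHS = (4 + 6)/2 = 5
RHS = √(4 · 6) = 2·√(6) ≈ 4.899

Since LHS ≠ RHS, this pair disproves the claim.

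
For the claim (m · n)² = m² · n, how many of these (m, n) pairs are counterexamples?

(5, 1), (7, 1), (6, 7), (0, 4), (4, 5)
2

Testing each pair:
(5, 1): LHS = 25, RHS = 25 → satisfies claim
(7, 1): LHS = 49, RHS = 49 → satisfies claim
(6, 7): LHS = 1764, RHS = 252 → counterexample
(0, 4): LHS = 0, RHS = 0 → satisfies claim
(4, 5): LHS = 400, RHS = 80 → counterexample

That makes 2 counterexamples.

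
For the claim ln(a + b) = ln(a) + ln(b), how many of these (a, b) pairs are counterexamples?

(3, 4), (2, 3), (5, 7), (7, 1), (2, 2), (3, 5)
5

Testing each pair:
(3, 4): LHS = ln(7) ≈ 1.946, RHS = ln(3) + ln(4) ≈ 2.485 → counterexample
(2, 3): LHS = ln(5) ≈ 1.609, RHS = ln(2) + ln(3) ≈ 1.792 → counterexample
(5, 7): LHS = ln(12) ≈ 2.485, RHS = ln(5) + ln(7) ≈ 3.555 → counterexample
(7, 1): LHS = ln(8) ≈ 2.079, RHS = ln(7) ≈ 1.946 → counterexample
(2, 2): LHS = ln(4) ≈ 1.386, RHS = 2·ln(2) ≈ 1.386 → satisfies claim
(3, 5): LHS = ln(8) ≈ 2.079, RHS = ln(3) + ln(5) ≈ 2.708 → counterexample

That makes 5 counterexamples.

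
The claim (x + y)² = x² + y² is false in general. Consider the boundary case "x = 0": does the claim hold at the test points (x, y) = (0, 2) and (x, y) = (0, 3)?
Yes, holds at both test points

At (0, 2): LHS = 4, RHS = 4 → equal
At (0, 3): LHS = 9, RHS = 9 → equal

So the claim does hold at both of these boundary points, even though it is not an identity.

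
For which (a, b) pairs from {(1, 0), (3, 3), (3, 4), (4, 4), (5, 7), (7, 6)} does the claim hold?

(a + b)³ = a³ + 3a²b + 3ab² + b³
All pairs

Testing each pair:
(1, 0): LHS = 1, RHS = 1 → holds
(3, 3): LHS = 216, RHS = 216 → holds
(3, 4): LHS = 343, RHS = 343 → holds
(4, 4): LHS = 512, RHS = 512 → holds
(5, 7): LHS = 1728, RHS = 1728 → holds
(7, 6): LHS = 2197, RHS = 2197 → holds

Every pair satisfies the claim.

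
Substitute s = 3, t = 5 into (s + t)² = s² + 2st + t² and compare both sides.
LHS = (3 + 5)² = 64
RHS = 3² + 2·3·5 + 5² = 64

LHS = RHS: the two sides agree.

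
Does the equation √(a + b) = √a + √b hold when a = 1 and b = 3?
Fails

Substituting a = 1, b = 3:

LHS = √(1 + 3) = 2
RHS = √1 + √3 = 1 + √(3) ≈ 2.732

LHS ≠ RHS, so the equation does not hold at this point.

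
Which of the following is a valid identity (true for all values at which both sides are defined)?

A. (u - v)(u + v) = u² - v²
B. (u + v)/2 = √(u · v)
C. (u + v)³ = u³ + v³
A

A: holds — e.g. at (0, 1), both sides equal -1.
B: fails at (2, 7) — LHS = 9/2, RHS = √(14) ≈ 3.742.
C: fails at (2, 2) — LHS = 64, RHS = 16.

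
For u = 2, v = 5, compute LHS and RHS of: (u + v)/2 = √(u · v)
LHS = (2 + 5)/2 = 7/2
RHS = √(2 · 5) = √(10) ≈ 3.162

LHS ≠ RHS (they differ by about 0.3377), so the equation does not hold here.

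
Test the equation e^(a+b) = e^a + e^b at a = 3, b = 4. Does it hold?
Fails

Substituting a = 3, b = 4:

LHS = e^(3+4) = e^7 ≈ 1097
RHS = e^3 + e^4 ≈ 74.68

LHS ≠ RHS, so the equation does not hold at this point.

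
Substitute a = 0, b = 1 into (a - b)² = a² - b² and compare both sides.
LHS = (0 - 1)² = 1
RHS = 0² - 1² = -1

LHS ≠ RHS, so the equation does not hold here.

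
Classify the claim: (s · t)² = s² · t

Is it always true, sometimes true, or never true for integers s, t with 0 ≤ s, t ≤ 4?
It holds at (s, t) = (2, 1) (both sides equal 4), but fails at (s, t) = (1, 3) (LHS = 9, RHS = 3).

Answer: Sometimes true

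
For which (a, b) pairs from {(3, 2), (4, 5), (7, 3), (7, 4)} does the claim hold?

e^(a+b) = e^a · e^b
All pairs

Testing each pair:
(3, 2): LHS = e^5 ≈ 148.4, RHS = e^5 ≈ 148.4 → holds
(4, 5): LHS = e^9 ≈ 8103, RHS = e^9 ≈ 8103 → holds
(7, 3): LHS = e^10 ≈ 22026.5, RHS = e^10 ≈ 22026.5 → holds
(7, 4): LHS = e^11 ≈ 59874.1, RHS = e^11 ≈ 59874.1 → holds

Every pair satisfies the claim.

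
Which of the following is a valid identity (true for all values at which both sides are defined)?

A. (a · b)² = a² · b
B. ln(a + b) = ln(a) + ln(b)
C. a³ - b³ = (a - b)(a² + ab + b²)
C

A: fails at (4, 6) — LHS = 576, RHS = 96.
B: fails at (1, 5) — LHS = ln(6) ≈ 1.792, RHS = ln(5) ≈ 1.609.
C: holds — e.g. at (1, 2), both sides equal -7.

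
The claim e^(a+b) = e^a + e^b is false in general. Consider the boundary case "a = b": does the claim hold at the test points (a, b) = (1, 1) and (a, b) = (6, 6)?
No, fails at both test points

At (1, 1): LHS = e^2 ≈ 7.389 ≠ RHS = 2·e ≈ 5.437
At (6, 6): LHS = e^12 ≈ 162754.8 ≠ RHS = 2·e^6 ≈ 806.9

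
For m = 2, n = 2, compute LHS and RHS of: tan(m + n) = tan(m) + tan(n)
LHS = tan(2 + 2) = tan(4) ≈ 1.158
RHS = tan(2) + tan(2) = 2·tan(2) ≈ -4.37

LHS ≠ RHS (they differ by about 5.528), so the equation does not hold here.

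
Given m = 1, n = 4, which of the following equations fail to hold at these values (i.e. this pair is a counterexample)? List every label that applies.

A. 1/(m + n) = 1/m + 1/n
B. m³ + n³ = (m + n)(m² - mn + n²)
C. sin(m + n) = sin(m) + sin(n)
Evaluating each claim at the given values:
A. LHS = 1/5, RHS = 5/4 → fails here (LHS ≠ RHS)
B. LHS = 65, RHS = 65 → holds here (LHS = RHS)
C. LHS = sin(5) ≈ -0.9589, RHS = sin(4) + sin(1) ≈ 0.08467 → fails here (LHS ≠ RHS)

Answer: A, C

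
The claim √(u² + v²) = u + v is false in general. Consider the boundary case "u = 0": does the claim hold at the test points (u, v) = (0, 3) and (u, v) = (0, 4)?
At (0, 3): LHS = 3, RHS = 3 → equal
At (0, 4): LHS = 4, RHS = 4 → equal

So the claim does hold at both of these boundary points, even though it is not an identity.

Answer: Yes, holds at both test points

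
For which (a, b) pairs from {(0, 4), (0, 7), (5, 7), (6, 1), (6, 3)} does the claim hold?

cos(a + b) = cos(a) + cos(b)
None

Testing each pair:
(0, 4): LHS = cos(4) ≈ -0.6536, RHS = cos(4) + 1 ≈ 0.3464 → fails
(0, 7): LHS = cos(7) ≈ 0.7539, RHS = cos(7) + 1 ≈ 1.754 → fails
(5, 7): LHS = cos(12) ≈ 0.8439, RHS = cos(5) + cos(7) ≈ 1.038 → fails
(6, 1): LHS = cos(7) ≈ 0.7539, RHS = cos(1) + cos(6) ≈ 1.5 → fails
(6, 3): LHS = cos(9) ≈ -0.9111, RHS = cos(3) + cos(6) ≈ -0.02982 → fails

No pair satisfies the claim.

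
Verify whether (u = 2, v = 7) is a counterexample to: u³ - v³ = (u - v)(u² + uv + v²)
No

Substituting u = 2, v = 7:
LHS = 2³ - 7³ = -335
RHS = (2 - 7)(2² + 2·7 + 7²) = -335

The sides agree, so this pair does not disprove the claim.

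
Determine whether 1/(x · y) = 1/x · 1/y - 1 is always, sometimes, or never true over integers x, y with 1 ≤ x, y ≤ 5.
Never true

The claim fails for every pair in the range. For instance at (x, y) = (2, 2): LHS = 1/4, RHS = -3/4.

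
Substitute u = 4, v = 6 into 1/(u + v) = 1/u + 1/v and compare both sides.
LHS = 1/(4 + 6) = 1/10
RHS = 1/4 + 1/6 = 5/12

LHS ≠ RHS, so the equation does not hold here.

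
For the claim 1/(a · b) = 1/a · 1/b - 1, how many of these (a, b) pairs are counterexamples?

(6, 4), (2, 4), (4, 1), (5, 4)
4

Testing each pair:
(6, 4): LHS = 1/24, RHS = -23/24 → counterexample
(2, 4): LHS = 1/8, RHS = -7/8 → counterexample
(4, 1): LHS = 1/4, RHS = -3/4 → counterexample
(5, 4): LHS = 1/20, RHS = -19/20 → counterexample

That makes 4 counterexamples.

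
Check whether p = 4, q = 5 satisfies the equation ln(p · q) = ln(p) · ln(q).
Fails

Substituting p = 4, q = 5:

LHS = ln(4 · 5) = ln(20) ≈ 2.996
RHS = ln(4) · ln(5) ≈ 2.231

LHS ≠ RHS, so the equation does not hold at this point.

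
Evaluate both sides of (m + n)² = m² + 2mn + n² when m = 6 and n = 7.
LHS = (6 + 7)² = 169
RHS = 6² + 2·6·7 + 7² = 169

LHS = RHS: the two sides agree.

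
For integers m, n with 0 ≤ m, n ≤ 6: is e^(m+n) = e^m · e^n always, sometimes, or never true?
Always true

The identity holds for every pair in the range. For instance at (m, n) = (2, 4): both sides equal e^6 ≈ 403.4.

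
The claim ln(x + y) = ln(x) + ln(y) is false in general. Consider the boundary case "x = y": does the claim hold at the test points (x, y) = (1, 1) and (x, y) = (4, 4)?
At (1, 1): LHS = ln(2) ≈ 0.6931 ≠ RHS = 0
At (4, 4): LHS = ln(8) ≈ 2.079 ≠ RHS = 2·ln(4) ≈ 2.773

Answer: No, fails at both test points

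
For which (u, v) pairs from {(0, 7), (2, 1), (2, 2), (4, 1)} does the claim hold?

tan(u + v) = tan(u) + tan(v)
(0, 7)

Testing each pair:
(0, 7): LHS = tan(7) ≈ 0.8714, RHS = tan(7) ≈ 0.8714 → holds
(2, 1): LHS = tan(3) ≈ -0.1425, RHS = tan(2) + tan(1) ≈ -0.6276 → fails
(2, 2): LHS = tan(4) ≈ 1.158, RHS = 2·tan(2) ≈ -4.37 → fails
(4, 1): LHS = tan(5) ≈ -3.381, RHS = tan(4) + tan(1) ≈ 2.715 → fails

1 of 4 pairs satisfies the claim.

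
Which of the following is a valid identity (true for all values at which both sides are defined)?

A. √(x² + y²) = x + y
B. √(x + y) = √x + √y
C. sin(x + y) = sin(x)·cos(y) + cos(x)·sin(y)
A: fails at (4, 6) — LHS = 2·√(13) ≈ 7.211, RHS = 10.
B: fails at (5, 5) — LHS = √(10) ≈ 3.162, RHS = 2·√(5) ≈ 4.472.
C: holds — e.g. at (3, 5), both sides equal sin(8) ≈ 0.9894.

Answer: C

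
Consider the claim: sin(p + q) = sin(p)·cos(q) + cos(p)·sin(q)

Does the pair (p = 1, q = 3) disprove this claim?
Substituting p = 1, q = 3:
LHS = sin(1 + 3) = sin(4) ≈ -0.7568
RHS = sin(1)·cos(3) + cos(1)·sin(3) = sin(1)·cos(3) + sin(3)·cos(1) ≈ -0.7568

The sides agree, so this pair does not disprove the claim.

Answer: No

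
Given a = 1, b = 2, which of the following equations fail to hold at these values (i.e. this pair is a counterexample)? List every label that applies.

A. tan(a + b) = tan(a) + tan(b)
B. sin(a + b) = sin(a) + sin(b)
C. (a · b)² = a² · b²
Evaluating each claim at the given values:
A. LHS = tan(3) ≈ -0.1425, RHS = tan(2) + tan(1) ≈ -0.6276 → fails here (LHS ≠ RHS)
B. LHS = sin(3) ≈ 0.1411, RHS = sin(1) + sin(2) ≈ 1.751 → fails here (LHS ≠ RHS)
C. LHS = 4, RHS = 4 → holds here (LHS = RHS)

Answer: A, B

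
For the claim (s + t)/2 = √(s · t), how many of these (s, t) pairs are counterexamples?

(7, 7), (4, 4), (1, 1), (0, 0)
Testing each pair:
(7, 7): LHS = 7, RHS = 7 → satisfies claim
(4, 4): LHS = 4, RHS = 4 → satisfies claim
(1, 1): LHS = 1, RHS = 1 → satisfies claim
(0, 0): LHS = 0, RHS = 0 → satisfies claim

That makes 0 counterexamples.

Answer: 0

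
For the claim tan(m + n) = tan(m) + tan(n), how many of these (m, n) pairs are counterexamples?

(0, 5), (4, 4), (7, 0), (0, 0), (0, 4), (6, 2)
2

Testing each pair:
(0, 5): LHS = tan(5) ≈ -3.381, RHS = tan(5) ≈ -3.381 → satisfies claim
(4, 4): LHS = tan(8) ≈ -6.8, RHS = 2·tan(4) ≈ 2.316 → counterexample
(7, 0): LHS = tan(7) ≈ 0.8714, RHS = tan(7) ≈ 0.8714 → satisfies claim
(0, 0): LHS = 0, RHS = 0 → satisfies claim
(0, 4): LHS = tan(4) ≈ 1.158, RHS = tan(4) ≈ 1.158 → satisfies claim
(6, 2): LHS = tan(8) ≈ -6.8, RHS = tan(2) + tan(6) ≈ -2.476 → counterexample

That makes 2 counterexamples.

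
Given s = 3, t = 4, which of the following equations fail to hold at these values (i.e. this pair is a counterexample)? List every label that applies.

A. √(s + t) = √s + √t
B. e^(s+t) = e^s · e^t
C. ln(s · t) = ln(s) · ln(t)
Evaluating each claim at the given values:
A. LHS = √(7) ≈ 2.646, RHS = √(3) + 2 ≈ 3.732 → fails here (LHS ≠ RHS)
B. LHS = e^7 ≈ 1097, RHS = e^7 ≈ 1097 → holds here (LHS = RHS)
C. LHS = ln(12) ≈ 2.485, RHS = ln(3)·ln(4) ≈ 1.523 → fails here (LHS ≠ RHS)

Answer: A, C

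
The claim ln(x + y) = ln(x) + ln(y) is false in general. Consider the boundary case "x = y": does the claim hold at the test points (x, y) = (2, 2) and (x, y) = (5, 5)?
At (2, 2): LHS = ln(4) ≈ 1.386, RHS = 2·ln(2) ≈ 1.386 → equal
At (5, 5): LHS = ln(10) ≈ 2.303 ≠ RHS = 2·ln(5) ≈ 3.219

Answer: Only at (2, 2)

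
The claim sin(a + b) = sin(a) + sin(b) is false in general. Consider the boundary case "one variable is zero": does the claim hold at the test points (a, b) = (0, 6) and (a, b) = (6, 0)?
At (0, 6): LHS = sin(6) ≈ -0.2794, RHS = sin(6) ≈ -0.2794 → equal
At (6, 0): LHS = sin(6) ≈ -0.2794, RHS = sin(6) ≈ -0.2794 → equal

So the claim does hold at both of these boundary points, even though it is not an identity.

Answer: Yes, holds at both test points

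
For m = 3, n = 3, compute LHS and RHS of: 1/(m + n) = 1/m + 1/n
LHS = 1/(3 + 3) = 1/6
RHS = 1/3 + 1/3 = 2/3

LHS ≠ RHS, so the equation does not hold here.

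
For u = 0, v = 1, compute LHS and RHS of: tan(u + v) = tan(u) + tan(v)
LHS = tan(0 + 1) = tan(1) ≈ 1.557
RHS = tan(0) + tan(1) = tan(1) ≈ 1.557

LHS = RHS: the two sides agree.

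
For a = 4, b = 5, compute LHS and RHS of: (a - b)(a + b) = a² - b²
LHS = (4 - 5)(4 + 5) = -9
RHS = 4² - 5² = -9

LHS = RHS: the two sides agree.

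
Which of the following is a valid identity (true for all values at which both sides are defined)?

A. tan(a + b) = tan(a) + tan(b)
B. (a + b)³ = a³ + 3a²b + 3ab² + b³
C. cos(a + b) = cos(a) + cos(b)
B

A: fails at (5, 5) — LHS = tan(10) ≈ 0.6484, RHS = 2·tan(5) ≈ -6.761.
B: holds — e.g. at (0, 1), both sides equal 1.
C: fails at (6, 7) — LHS = cos(13) ≈ 0.9074, RHS = cos(7) + cos(6) ≈ 1.714.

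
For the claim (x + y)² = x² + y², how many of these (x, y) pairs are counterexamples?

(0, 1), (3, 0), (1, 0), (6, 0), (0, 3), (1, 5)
Testing each pair:
(0, 1): LHS = 1, RHS = 1 → satisfies claim
(3, 0): LHS = 9, RHS = 9 → satisfies claim
(1, 0): LHS = 1, RHS = 1 → satisfies claim
(6, 0): LHS = 36, RHS = 36 → satisfies claim
(0, 3): LHS = 9, RHS = 9 → satisfies claim
(1, 5): LHS = 36, RHS = 26 → counterexample

That makes 1 counterexample.

Answer: 1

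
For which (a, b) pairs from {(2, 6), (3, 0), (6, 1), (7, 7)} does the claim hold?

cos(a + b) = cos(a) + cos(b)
Testing each pair:
(2, 6): LHS = cos(8) ≈ -0.1455, RHS = cos(2) + cos(6) ≈ 0.544 → fails
(3, 0): LHS = cos(3) ≈ -0.99, RHS = cos(3) + 1 ≈ 0.01001 → fails
(6, 1): LHS = cos(7) ≈ 0.7539, RHS = cos(1) + cos(6) ≈ 1.5 → fails
(7, 7): LHS = cos(14) ≈ 0.1367, RHS = 2·cos(7) ≈ 1.508 → fails

No pair satisfies the claim.

Answer: None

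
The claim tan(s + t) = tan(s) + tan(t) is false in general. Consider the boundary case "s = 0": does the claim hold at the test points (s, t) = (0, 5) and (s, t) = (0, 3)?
At (0, 5): LHS = tan(5) ≈ -3.381, RHS = tan(5) ≈ -3.381 → equal
At (0, 3): LHS = tan(3) ≈ -0.1425, RHS = tan(3) ≈ -0.1425 → equal

So the claim does hold at both of these boundary points, even though it is not an identity.

Answer: Yes, holds at both test points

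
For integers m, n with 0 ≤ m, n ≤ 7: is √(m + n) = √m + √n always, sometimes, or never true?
It holds at (m, n) = (7, 0) (both sides equal √(7) ≈ 2.646), but fails at (m, n) = (4, 1) (LHS = √(5) ≈ 2.236, RHS = 3).

Answer: Sometimes true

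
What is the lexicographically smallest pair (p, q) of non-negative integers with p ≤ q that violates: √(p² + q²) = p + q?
(p, q) = (1, 1)

At (0, 1): both sides equal 1, so it holds there.

Substituting (1, 1) into the claim:
LHS = √(1² + 1²) = √(2) ≈ 1.414
RHS = 1 + 1 = 2

Since LHS ≠ RHS, this pair disproves the claim, and no lexicographically smaller pair (p ≤ q, non-negative integers) does.

For instance (3, 3) is also a counterexample (LHS = 3·√(2) ≈ 4.243, RHS = 6), but it's lexicographically larger.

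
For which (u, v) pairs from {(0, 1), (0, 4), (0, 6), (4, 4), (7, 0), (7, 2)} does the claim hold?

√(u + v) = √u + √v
Testing each pair:
(0, 1): LHS = 1, RHS = 1 → holds
(0, 4): LHS = 2, RHS = 2 → holds
(0, 6): LHS = √(6) ≈ 2.449, RHS = √(6) ≈ 2.449 → holds
(4, 4): LHS = 2·√(2) ≈ 2.828, RHS = 4 → fails
(7, 0): LHS = √(7) ≈ 2.646, RHS = √(7) ≈ 2.646 → holds
(7, 2): LHS = 3, RHS = √(2) + √(7) ≈ 4.06 → fails

4 of 6 pairs satisfy the claim.

Answer: (0, 1), (0, 4), (0, 6), (7, 0)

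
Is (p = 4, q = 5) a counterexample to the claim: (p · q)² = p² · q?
Substituting p = 4, q = 5:
LHS = (4 · 5)² = 400
RHS = 4² · 5 = 80

Since LHS ≠ RHS, this pair disproves the claim.

Answer: Yes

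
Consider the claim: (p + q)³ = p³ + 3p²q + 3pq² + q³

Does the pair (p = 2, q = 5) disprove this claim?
No

Substituting p = 2, q = 5:
LHS = (2 + 5)³ = 343
RHS = 2³ + 3·2²·5 + 3·2·5² + 5³ = 343

The sides agree, so this pair does not disprove the claim.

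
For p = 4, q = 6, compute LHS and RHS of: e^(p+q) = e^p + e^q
LHS = e^(4+6) = e^10 ≈ 22026.5
RHS = e^4 + e^6 ≈ 458

LHS ≠ RHS (they differ by about 21568.4), so the equation does not hold here.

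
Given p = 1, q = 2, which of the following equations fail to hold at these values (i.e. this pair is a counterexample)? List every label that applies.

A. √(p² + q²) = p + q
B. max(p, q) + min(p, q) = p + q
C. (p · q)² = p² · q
A, C

Evaluating each claim at the given values:
A. LHS = √(5) ≈ 2.236, RHS = 3 → fails here (LHS ≠ RHS)
B. LHS = 3, RHS = 3 → holds here (LHS = RHS)
C. LHS = 4, RHS = 2 → fails here (LHS ≠ RHS)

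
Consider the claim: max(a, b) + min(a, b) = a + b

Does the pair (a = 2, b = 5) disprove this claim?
Substituting a = 2, b = 5:
LHS = max(2, 5) + min(2, 5) = 7
RHS = 2 + 5 = 7

The sides agree, so this pair does not disprove the claim.

Answer: No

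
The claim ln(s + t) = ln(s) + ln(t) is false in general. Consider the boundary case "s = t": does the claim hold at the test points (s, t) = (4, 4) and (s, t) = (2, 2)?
Only at (2, 2)

At (4, 4): LHS = ln(8) ≈ 2.079 ≠ RHS = 2·ln(4) ≈ 2.773
At (2, 2): LHS = ln(4) ≈ 1.386, RHS = 2·ln(2) ≈ 1.386 → equal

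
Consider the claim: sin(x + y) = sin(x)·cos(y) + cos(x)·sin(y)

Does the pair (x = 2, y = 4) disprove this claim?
No

Substituting x = 2, y = 4:
LHS = sin(2 + 4) = sin(6) ≈ -0.2794
RHS = sin(2)·cos(4) + cos(2)·sin(4) = sin(2)·cos(4) + sin(4)·cos(2) ≈ -0.2794

The sides agree, so this pair does not disprove the claim.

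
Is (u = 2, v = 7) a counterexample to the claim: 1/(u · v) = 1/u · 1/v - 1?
Substituting u = 2, v = 7:
LHS = 1/(2 · 7) = 1/14
RHS = 1/2 · 1/7 - 1 = -13/14

Since LHS ≠ RHS, this pair disproves the claim.

Answer: Yes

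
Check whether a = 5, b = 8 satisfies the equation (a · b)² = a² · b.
Substituting a = 5, b = 8:

LHS = (5 · 8)² = 1600
RHS = 5² · 8 = 200

LHS ≠ RHS, so the equation does not hold at this point.

Answer: Fails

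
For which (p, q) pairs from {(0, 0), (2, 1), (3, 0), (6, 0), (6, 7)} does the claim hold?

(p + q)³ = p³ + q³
(0, 0), (3, 0), (6, 0)

Testing each pair:
(0, 0): LHS = 0, RHS = 0 → holds
(2, 1): LHS = 27, RHS = 9 → fails
(3, 0): LHS = 27, RHS = 27 → holds
(6, 0): LHS = 216, RHS = 216 → holds
(6, 7): LHS = 2197, RHS = 559 → fails

3 of 5 pairs satisfy the claim.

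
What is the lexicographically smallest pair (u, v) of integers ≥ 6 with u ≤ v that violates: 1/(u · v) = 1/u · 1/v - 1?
Substituting (6, 6) into the claim:
LHS = 1/(6 · 6) = 1/36
RHS = 1/6 · 1/6 - 1 = -35/36

Since LHS ≠ RHS, this pair disproves the claim, and no lexicographically smaller pair (u ≤ v, integers ≥ 6) does.

For instance (9, 12) is also a counterexample (LHS = 1/108, RHS = -107/108), but it's lexicographically larger.

Answer: (u, v) = (6, 6)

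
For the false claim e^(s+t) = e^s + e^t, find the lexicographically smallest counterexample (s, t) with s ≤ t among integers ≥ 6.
Substituting (6, 6) into the claim:
LHS = e^(6+6) = e^12 ≈ 162754.8
RHS = e^6 + e^6 = 2·e^6 ≈ 806.9

Since LHS ≠ RHS, this pair disproves the claim, and no lexicographically smaller pair (s ≤ t, integers ≥ 6) does.

For instance (11, 13) is also a counterexample (LHS = e^24 ≈ 26489122129.8, RHS = e^11 + e^13 ≈ 502287.5), but it's lexicographically larger.

Answer: (s, t) = (6, 6)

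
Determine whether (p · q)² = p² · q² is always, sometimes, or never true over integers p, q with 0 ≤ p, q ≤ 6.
The identity holds for every pair in the range. For instance at (p, q) = (6, 5): both sides equal 900.

Answer: Always true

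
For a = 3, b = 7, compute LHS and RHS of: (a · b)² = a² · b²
LHS = (3 · 7)² = 441
RHS = 3² · 7² = 441

LHS = RHS: the two sides agree.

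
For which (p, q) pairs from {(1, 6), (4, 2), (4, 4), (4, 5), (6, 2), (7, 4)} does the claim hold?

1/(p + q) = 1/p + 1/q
None

Testing each pair:
(1, 6): LHS = 1/7, RHS = 7/6 → fails
(4, 2): LHS = 1/6, RHS = 3/4 → fails
(4, 4): LHS = 1/8, RHS = 1/2 → fails
(4, 5): LHS = 1/9, RHS = 9/20 → fails
(6, 2): LHS = 1/8, RHS = 2/3 → fails
(7, 4): LHS = 1/11, RHS = 11/28 → fails

No pair satisfies the claim.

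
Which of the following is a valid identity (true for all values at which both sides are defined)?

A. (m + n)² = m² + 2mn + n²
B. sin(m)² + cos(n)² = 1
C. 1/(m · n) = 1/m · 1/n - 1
A

A: holds — e.g. at (2, 5), both sides equal 49.
B: fails at (0, 1) — LHS = cos(1)² ≈ 0.2919, RHS = 1.
C: fails at (3, 4) — LHS = 1/12, RHS = -11/12.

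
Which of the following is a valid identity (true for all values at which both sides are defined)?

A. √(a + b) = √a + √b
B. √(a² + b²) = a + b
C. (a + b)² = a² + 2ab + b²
A: fails at (4, 4) — LHS = 2·√(2) ≈ 2.828, RHS = 4.
B: fails at (4, 4) — LHS = 4·√(2) ≈ 5.657, RHS = 8.
C: holds — e.g. at (4, 6), both sides equal 100.

Answer: C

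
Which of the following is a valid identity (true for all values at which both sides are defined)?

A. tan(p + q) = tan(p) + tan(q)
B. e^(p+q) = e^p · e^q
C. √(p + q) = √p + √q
B

A: fails at (1, 5) — LHS = tan(6) ≈ -0.291, RHS = tan(5) + tan(1) ≈ -1.823.
B: holds — e.g. at (5, 8), both sides equal e^13 ≈ 442413.4.
C: fails at (2, 4) — LHS = √(6) ≈ 2.449, RHS = √(2) + 2 ≈ 3.414.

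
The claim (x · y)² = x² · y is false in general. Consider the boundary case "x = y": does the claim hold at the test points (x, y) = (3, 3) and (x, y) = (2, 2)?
At (3, 3): LHS = 81 ≠ RHS = 27
At (2, 2): LHS = 16 ≠ RHS = 8

Answer: No, fails at both test points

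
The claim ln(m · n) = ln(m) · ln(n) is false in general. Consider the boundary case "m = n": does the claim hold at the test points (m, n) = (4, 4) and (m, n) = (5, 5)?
No, fails at both test points

At (4, 4): LHS = ln(16) ≈ 2.773 ≠ RHS = ln(4)² ≈ 1.922
At (5, 5): LHS = ln(25) ≈ 3.219 ≠ RHS = ln(5)² ≈ 2.59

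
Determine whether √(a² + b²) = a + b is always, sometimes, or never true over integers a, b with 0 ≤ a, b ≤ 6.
It holds at (a, b) = (3, 0) (both sides equal 3), but fails at (a, b) = (3, 1) (LHS = √(10) ≈ 3.162, RHS = 4).

Answer: Sometimes true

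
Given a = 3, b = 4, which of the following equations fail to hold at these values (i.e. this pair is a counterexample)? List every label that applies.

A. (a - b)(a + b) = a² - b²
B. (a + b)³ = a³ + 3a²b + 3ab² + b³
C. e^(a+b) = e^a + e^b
C

Evaluating each claim at the given values:
A. LHS = -7, RHS = -7 → holds here (LHS = RHS)
B. LHS = 343, RHS = 343 → holds here (LHS = RHS)
C. LHS = e^7 ≈ 1097, RHS = e^3 + e^4 ≈ 74.68 → fails here (LHS ≠ RHS)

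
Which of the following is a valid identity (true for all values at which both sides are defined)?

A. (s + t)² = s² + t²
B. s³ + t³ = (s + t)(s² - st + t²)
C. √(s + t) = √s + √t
B

A: fails at (2, 4) — LHS = 36, RHS = 20.
B: holds — e.g. at (3, 4), both sides equal 91.
C: fails at (1, 4) — LHS = √(5) ≈ 2.236, RHS = 3.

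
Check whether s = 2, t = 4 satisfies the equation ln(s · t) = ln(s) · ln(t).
Fails

Substituting s = 2, t = 4:

LHS = ln(2 · 4) = ln(8) ≈ 2.079
RHS = ln(2) · ln(4) ≈ 0.9609

LHS ≠ RHS, so the equation does not hold at this point.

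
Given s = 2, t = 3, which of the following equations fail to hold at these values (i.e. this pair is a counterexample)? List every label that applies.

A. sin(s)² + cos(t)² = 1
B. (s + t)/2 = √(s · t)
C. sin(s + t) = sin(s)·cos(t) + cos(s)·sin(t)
Evaluating each claim at the given values:
A. LHS = sin(2)² + cos(3)² ≈ 1.807, RHS = 1 → fails here (LHS ≠ RHS)
B. LHS = 5/2, RHS = √(6) ≈ 2.449 → fails here (LHS ≠ RHS)
C. LHS = sin(5) ≈ -0.9589, RHS = sin(2)·cos(3) + sin(3)·cos(2) ≈ -0.9589 → holds here (LHS = RHS)

Answer: A, B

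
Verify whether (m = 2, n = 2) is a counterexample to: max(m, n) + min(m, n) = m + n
No

Substituting m = 2, n = 2:
LHS = max(2, 2) + min(2, 2) = 4
RHS = 2 + 2 = 4

The sides agree, so this pair does not disprove the claim.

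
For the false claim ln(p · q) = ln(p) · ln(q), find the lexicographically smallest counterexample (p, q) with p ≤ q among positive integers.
At (1, 1): both sides equal 0, so it holds there.

Substituting (1, 2) into the claim:
LHS = ln(1 · 2) = ln(2) ≈ 0.6931
RHS = ln(1) · ln(2) = 0

Since LHS ≠ RHS, this pair disproves the claim, and no lexicographically smaller pair (p ≤ q, positive integers) does.

For instance (6, 6) is also a counterexample (LHS = ln(36) ≈ 3.584, RHS = ln(6)² ≈ 3.21), but it's lexicographically larger.

Answer: (p, q) = (1, 2)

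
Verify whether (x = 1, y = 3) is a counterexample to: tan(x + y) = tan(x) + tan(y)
Yes

Substituting x = 1, y = 3:
LHS = tan(1 + 3) = tan(4) ≈ 1.158
RHS = tan(1) + tan(3) ≈ 1.415

Since LHS ≠ RHS, this pair disproves the claim.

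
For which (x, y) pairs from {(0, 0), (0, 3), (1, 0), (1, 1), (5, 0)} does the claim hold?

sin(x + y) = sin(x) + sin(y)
(0, 0), (0, 3), (1, 0), (5, 0)

Testing each pair:
(0, 0): LHS = 0, RHS = 0 → holds
(0, 3): LHS = sin(3) ≈ 0.1411, RHS = sin(3) ≈ 0.1411 → holds
(1, 0): LHS = sin(1) ≈ 0.8415, RHS = sin(1) ≈ 0.8415 → holds
(1, 1): LHS = sin(2) ≈ 0.9093, RHS = 2·sin(1) ≈ 1.683 → fails
(5, 0): LHS = sin(5) ≈ -0.9589, RHS = sin(5) ≈ -0.9589 → holds

4 of 5 pairs satisfy the claim.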